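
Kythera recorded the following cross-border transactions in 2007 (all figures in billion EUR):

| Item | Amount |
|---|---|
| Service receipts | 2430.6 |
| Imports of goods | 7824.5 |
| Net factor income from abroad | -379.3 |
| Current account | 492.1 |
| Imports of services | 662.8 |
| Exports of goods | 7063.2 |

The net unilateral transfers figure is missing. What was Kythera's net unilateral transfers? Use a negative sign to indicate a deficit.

Current account = goods balance + services balance + net primary income + net secondary income
Sum of the known components = 627.2
Net unilateral transfers = CA - (known components) = 492.1 - 627.2 = -135.1

-135.1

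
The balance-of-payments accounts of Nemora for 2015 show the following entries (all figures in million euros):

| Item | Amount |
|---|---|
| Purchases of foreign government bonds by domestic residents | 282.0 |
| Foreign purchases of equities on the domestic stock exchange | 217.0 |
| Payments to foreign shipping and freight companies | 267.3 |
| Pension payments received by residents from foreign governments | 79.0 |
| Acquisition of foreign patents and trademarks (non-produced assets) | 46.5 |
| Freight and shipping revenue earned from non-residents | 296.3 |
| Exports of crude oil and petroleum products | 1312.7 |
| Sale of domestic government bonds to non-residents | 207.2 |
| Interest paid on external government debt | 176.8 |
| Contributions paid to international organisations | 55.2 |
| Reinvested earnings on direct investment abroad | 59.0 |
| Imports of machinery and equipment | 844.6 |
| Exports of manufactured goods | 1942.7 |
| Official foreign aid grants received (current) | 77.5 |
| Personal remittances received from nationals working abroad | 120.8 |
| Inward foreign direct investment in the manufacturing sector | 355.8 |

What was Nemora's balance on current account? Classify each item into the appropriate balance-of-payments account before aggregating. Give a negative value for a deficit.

2544.1

Goods: -844.6 + 1312.7 + 1942.7 = 2410.8
Services: -267.3 + 296.3 = 29.0
Primary income: -176.8 + 59.0 = -117.8
Secondary income: 79.0 + 77.5 + 120.8 - 55.2 = 222.1
Current account = 2410.8 + 29.0 + (-117.8) + 222.1 = 2544.1
(Excluded from the current account — financial account: purchases of foreign government bonds by domestic residents 282.0, foreign purchases of equities on the domestic stock exchange 217.0, sale of domestic government bonds to non-residents 207.2, inward foreign direct investment in the manufacturing sector 355.8; capital account: acquisition of foreign patents and trademarks (non-produced assets) 46.5.)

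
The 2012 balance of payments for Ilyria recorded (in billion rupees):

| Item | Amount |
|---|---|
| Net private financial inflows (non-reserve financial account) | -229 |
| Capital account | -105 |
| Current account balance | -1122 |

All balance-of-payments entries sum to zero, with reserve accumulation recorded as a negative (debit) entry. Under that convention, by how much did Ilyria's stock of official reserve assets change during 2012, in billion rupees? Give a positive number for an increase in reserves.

Official reserve transactions balance = -((-1122) + (-105) + (-229)) = 1456
An accumulation of reserves is recorded as a debit (negative entry), so the change in the stock of reserves is the negative of that balance.
Change in official reserves = -(1456) = -1456

-1456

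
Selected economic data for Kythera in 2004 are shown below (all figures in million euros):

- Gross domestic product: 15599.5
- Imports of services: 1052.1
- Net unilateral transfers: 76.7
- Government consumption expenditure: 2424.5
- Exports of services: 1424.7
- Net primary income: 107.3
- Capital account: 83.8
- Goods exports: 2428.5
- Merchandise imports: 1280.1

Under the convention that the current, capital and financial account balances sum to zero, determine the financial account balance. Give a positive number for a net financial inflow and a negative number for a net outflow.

-1788.8

Goods balance = 2428.5 - 1280.1 = 1148.4
Services balance = 1424.7 - 1052.1 = 372.6
Trade balance (goods + services) = 1148.4 + 372.6 = 1521.0
Net primary income = 107.3
Net secondary income = 76.7
Current account = 1521.0 + 107.3 + 76.7 = 1705.0
Financial account = -(1705.0 + 83.8) = -1788.8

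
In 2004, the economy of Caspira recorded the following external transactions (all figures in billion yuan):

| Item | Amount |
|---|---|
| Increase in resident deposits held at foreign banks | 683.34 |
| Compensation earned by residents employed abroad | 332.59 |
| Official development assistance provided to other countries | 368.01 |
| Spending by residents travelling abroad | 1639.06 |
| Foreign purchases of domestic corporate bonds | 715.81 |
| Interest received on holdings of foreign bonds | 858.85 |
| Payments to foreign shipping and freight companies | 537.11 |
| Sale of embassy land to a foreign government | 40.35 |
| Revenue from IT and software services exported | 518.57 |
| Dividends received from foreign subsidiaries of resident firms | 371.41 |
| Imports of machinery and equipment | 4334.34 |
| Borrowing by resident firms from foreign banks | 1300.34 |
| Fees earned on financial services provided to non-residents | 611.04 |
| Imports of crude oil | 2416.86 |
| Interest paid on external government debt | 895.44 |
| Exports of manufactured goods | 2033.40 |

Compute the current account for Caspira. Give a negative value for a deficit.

Goods: -2416.86 + 2033.40 - 4334.34 = -4717.80
Services: 518.57 + 611.04 - 537.11 - 1639.06 = -1046.56
Primary income: -895.44 + 371.41 + 332.59 + 858.85 = 667.41
Secondary income: -368.01
Current account = (-4717.80) + (-1046.56) + 667.41 + (-368.01) = -5464.96
(Excluded from the current account — financial account: increase in resident deposits held at foreign banks 683.34, foreign purchases of domestic corporate bonds 715.81, borrowing by resident firms from foreign banks 1300.34; capital account: sale of embassy land to a foreign government 40.35.)

-5464.96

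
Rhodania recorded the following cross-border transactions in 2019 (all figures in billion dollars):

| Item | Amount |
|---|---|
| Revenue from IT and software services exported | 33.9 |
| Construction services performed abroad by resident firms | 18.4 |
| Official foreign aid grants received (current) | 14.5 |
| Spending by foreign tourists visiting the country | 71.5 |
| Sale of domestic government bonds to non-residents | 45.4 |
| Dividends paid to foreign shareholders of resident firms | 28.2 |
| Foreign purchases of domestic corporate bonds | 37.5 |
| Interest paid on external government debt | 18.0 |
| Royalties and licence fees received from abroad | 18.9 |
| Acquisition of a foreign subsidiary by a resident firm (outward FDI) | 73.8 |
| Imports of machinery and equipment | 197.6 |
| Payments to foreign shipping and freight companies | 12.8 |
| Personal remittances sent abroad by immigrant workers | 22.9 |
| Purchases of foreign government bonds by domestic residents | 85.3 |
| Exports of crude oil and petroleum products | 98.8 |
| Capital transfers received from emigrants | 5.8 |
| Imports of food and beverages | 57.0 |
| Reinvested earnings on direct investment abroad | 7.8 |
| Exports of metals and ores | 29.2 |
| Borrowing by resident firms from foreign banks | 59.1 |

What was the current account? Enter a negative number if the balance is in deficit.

-43.5

Goods: 29.2 + 98.8 - 197.6 - 57.0 = -126.6
Services: 33.9 + 71.5 + 18.9 - 12.8 + 18.4 = 129.9
Primary income: -28.2 + 7.8 - 18.0 = -38.4
Secondary income: -22.9 + 14.5 = -8.4
Current account = (-126.6) + 129.9 + (-38.4) + (-8.4) = -43.5
(Excluded from the current account — financial account: sale of domestic government bonds to non-residents 45.4, foreign purchases of domestic corporate bonds 37.5, acquisition of a foreign subsidiary by a resident firm (outward FDI) 73.8, purchases of foreign government bonds by domestic residents 85.3, borrowing by resident firms from foreign banks 59.1; capital account: capital transfers received from emigrants 5.8.)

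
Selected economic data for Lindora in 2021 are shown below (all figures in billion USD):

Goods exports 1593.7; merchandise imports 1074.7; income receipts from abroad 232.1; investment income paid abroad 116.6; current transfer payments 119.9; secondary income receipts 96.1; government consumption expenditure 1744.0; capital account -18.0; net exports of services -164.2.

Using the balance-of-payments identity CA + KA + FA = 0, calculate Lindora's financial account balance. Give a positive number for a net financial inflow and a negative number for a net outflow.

-428.5

Goods balance = 1593.7 - 1074.7 = 519.0
Services balance = -164.2
Trade balance (goods + services) = 519.0 + (-164.2) = 354.8
Net primary income = 232.1 - 116.6 = 115.5
Net secondary income = 96.1 - 119.9 = -23.8
Current account = 354.8 + 115.5 + (-23.8) = 446.5
Financial account = -(446.5 + (-18.0)) = -428.5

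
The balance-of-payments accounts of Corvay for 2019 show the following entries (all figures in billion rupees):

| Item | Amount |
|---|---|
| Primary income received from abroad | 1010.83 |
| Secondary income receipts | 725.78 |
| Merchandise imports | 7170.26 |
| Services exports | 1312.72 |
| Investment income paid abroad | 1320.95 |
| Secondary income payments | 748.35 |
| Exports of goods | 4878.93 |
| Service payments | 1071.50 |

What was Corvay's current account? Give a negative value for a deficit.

-2382.80

Goods balance = 4878.93 - 7170.26 = -2291.33
Services balance = 1312.72 - 1071.50 = 241.22
Trade balance (goods + services) = -2291.33 + 241.22 = -2050.11
Net primary income = 1010.83 - 1320.95 = -310.12
Net secondary income = 725.78 - 748.35 = -22.57
Current account = -2050.11 + (-310.12) + (-22.57) = -2382.80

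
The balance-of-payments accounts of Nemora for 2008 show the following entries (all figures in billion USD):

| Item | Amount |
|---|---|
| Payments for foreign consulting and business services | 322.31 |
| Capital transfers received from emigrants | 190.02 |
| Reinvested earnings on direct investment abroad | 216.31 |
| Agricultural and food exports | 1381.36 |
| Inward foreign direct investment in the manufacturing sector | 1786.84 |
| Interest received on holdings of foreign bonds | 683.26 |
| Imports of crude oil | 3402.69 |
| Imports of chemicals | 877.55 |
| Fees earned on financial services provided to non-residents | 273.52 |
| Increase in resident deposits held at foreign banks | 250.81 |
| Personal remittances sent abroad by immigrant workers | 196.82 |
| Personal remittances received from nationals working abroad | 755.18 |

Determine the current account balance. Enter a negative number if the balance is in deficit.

Goods: -877.55 - 3402.69 + 1381.36 = -2898.88
Services: 273.52 - 322.31 = -48.79
Primary income: 216.31 + 683.26 = 899.57
Secondary income: 755.18 - 196.82 = 558.36
Current account = (-2898.88) + (-48.79) + 899.57 + 558.36 = -1489.74
(Excluded from the current account — capital account: capital transfers received from emigrants 190.02; financial account: inward foreign direct investment in the manufacturing sector 1786.84, increase in resident deposits held at foreign banks 250.81.)

-1489.74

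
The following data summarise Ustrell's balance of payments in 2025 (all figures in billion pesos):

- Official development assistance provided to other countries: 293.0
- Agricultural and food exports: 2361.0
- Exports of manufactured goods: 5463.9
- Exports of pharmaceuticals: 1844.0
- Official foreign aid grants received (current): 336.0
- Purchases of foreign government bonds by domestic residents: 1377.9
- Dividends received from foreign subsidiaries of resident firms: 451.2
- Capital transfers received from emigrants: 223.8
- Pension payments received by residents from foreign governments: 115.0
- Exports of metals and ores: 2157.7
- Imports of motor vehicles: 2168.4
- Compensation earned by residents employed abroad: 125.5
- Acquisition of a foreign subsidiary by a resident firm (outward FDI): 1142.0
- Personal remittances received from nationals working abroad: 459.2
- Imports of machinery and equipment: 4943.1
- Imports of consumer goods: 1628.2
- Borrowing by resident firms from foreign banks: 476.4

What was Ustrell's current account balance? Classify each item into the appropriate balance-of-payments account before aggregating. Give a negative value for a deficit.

4280.8

Goods: 2361.0 + 1844.0 - 4943.1 + 2157.7 + 5463.9 - 1628.2 - 2168.4 = 3086.9
Primary income: 451.2 + 125.5 = 576.7
Secondary income: 336.0 + 115.0 - 293.0 + 459.2 = 617.2
Current account = 3086.9 + 576.7 + 617.2 = 4280.8
(Excluded from the current account — financial account: purchases of foreign government bonds by domestic residents 1377.9, acquisition of a foreign subsidiary by a resident firm (outward FDI) 1142.0, borrowing by resident firms from foreign banks 476.4; capital account: capital transfers received from emigrants 223.8.)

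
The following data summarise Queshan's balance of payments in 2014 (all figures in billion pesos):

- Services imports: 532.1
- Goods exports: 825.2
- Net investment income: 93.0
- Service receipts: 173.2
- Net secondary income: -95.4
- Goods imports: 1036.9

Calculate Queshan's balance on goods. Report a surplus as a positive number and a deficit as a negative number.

-211.7

Goods balance = 825.2 - 1036.9 = -211.7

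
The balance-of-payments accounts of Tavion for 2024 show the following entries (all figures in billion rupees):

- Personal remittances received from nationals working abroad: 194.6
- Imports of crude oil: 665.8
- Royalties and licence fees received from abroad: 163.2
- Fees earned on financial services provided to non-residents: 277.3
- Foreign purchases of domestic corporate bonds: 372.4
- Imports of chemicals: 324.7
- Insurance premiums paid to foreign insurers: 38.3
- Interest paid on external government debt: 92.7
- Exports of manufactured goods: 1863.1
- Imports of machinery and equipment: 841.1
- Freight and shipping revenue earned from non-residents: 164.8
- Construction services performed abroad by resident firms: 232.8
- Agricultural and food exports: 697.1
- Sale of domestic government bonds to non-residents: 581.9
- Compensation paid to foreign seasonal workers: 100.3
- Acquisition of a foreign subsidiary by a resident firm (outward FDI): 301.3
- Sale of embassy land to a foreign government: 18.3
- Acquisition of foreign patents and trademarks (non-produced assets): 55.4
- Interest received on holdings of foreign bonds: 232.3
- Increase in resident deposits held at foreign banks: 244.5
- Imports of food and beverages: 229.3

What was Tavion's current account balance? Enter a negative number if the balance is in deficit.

Goods: 1863.1 - 841.1 - 324.7 + 697.1 - 665.8 - 229.3 = 499.3
Services: -38.3 + 232.8 + 277.3 + 164.8 + 163.2 = 799.8
Primary income: 232.3 - 100.3 - 92.7 = 39.3
Secondary income: 194.6
Current account = 499.3 + 799.8 + 39.3 + 194.6 = 1533.0
(Excluded from the current account — financial account: foreign purchases of domestic corporate bonds 372.4, sale of domestic government bonds to non-residents 581.9, acquisition of a foreign subsidiary by a resident firm (outward FDI) 301.3, increase in resident deposits held at foreign banks 244.5; capital account: sale of embassy land to a foreign government 18.3, acquisition of foreign patents and trademarks (non-produced assets) 55.4.)

1533.0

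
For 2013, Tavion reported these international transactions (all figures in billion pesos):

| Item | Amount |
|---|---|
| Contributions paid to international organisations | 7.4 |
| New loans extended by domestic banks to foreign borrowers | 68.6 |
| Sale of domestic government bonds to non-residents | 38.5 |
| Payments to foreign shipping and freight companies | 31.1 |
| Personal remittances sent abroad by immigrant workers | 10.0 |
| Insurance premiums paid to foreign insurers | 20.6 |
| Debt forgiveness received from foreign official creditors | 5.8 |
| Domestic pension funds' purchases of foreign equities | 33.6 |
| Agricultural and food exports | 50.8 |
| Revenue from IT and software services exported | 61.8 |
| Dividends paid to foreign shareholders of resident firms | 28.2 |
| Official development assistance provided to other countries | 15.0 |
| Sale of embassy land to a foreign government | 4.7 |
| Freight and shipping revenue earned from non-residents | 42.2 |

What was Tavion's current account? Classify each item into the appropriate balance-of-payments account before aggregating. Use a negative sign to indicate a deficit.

Goods: 50.8
Services: 61.8 - 31.1 - 20.6 + 42.2 = 52.3
Primary income: -28.2
Secondary income: -10.0 - 7.4 - 15.0 = -32.4
Current account = 50.8 + 52.3 + (-28.2) + (-32.4) = 42.5
(Excluded from the current account — financial account: new loans extended by domestic banks to foreign borrowers 68.6, sale of domestic government bonds to non-residents 38.5, domestic pension funds' purchases of foreign equities 33.6; capital account: debt forgiveness received from foreign official creditors 5.8, sale of embassy land to a foreign government 4.7.)

42.5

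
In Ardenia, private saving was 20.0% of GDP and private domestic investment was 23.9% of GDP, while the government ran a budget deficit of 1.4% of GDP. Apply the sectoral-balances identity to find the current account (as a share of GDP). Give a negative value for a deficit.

By the sectoral-balances identity, CA = (S_private - I) + (T - G).
Private balance = 20.0 - 23.9 = -3.9
Government balance (T - G) = -1.4
CA = -3.9 + (-1.4) = -5.3

-5.3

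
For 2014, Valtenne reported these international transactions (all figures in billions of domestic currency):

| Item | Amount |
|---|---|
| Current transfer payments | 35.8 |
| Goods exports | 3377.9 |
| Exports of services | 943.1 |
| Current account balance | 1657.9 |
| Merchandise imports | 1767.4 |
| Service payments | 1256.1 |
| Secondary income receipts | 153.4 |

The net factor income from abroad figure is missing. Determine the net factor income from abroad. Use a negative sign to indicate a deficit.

Current account = goods balance + services balance + net primary income + net secondary income
Sum of the known components = 1415.1
Net factor income from abroad = CA - (known components) = 1657.9 - 1415.1 = 242.8

242.8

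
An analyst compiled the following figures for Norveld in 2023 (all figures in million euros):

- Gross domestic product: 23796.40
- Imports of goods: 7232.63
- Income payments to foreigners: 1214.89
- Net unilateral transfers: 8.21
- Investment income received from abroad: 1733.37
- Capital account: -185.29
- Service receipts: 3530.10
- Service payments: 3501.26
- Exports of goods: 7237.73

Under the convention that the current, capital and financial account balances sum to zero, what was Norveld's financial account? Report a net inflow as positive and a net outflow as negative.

Goods balance = 7237.73 - 7232.63 = 5.10
Services balance = 3530.10 - 3501.26 = 28.84
Trade balance (goods + services) = 5.10 + 28.84 = 33.94
Net primary income = 1733.37 - 1214.89 = 518.48
Net secondary income = 8.21
Current account = 33.94 + 518.48 + 8.21 = 560.63
Financial account = -(560.63 + (-185.29)) = -375.34

-375.34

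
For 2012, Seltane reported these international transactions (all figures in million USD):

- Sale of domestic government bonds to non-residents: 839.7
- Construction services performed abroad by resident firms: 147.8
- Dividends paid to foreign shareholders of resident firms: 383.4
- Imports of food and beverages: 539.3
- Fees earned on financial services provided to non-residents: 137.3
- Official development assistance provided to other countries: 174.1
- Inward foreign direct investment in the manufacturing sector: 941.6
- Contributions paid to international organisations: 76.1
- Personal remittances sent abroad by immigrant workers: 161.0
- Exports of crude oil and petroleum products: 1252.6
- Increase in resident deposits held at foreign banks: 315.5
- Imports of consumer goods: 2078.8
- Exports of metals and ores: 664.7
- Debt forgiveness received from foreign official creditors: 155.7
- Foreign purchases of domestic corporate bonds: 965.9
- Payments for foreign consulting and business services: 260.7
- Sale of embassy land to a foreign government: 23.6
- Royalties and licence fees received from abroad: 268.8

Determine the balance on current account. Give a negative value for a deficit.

Goods: 1252.6 - 2078.8 + 664.7 - 539.3 = -700.8
Services: -260.7 + 268.8 + 137.3 + 147.8 = 293.2
Primary income: -383.4
Secondary income: -174.1 - 161.0 - 76.1 = -411.2
Current account = (-700.8) + 293.2 + (-383.4) + (-411.2) = -1202.2
(Excluded from the current account — financial account: sale of domestic government bonds to non-residents 839.7, inward foreign direct investment in the manufacturing sector 941.6, increase in resident deposits held at foreign banks 315.5, foreign purchases of domestic corporate bonds 965.9; capital account: debt forgiveness received from foreign official creditors 155.7, sale of embassy land to a foreign government 23.6.)

-1202.2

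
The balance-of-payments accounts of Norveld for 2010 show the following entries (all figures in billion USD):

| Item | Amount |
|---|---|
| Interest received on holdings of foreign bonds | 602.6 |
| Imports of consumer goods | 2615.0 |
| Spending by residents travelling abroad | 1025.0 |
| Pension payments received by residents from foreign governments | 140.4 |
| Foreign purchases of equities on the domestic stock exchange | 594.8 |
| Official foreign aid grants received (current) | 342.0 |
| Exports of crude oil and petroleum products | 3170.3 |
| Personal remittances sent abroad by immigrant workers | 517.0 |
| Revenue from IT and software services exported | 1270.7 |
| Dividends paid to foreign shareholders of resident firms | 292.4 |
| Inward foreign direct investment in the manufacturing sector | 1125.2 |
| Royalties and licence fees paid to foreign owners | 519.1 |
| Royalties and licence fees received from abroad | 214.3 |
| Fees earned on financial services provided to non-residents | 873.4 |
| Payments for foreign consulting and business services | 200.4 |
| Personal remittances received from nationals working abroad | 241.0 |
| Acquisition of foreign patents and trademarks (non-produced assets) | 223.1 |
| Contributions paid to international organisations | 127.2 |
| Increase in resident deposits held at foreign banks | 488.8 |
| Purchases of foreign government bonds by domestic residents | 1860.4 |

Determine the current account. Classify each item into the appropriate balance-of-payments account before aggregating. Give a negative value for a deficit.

Goods: -2615.0 + 3170.3 = 555.3
Services: 873.4 + 1270.7 - 200.4 - 519.1 + 214.3 - 1025.0 = 613.9
Primary income: -292.4 + 602.6 = 310.2
Secondary income: 342.0 - 517.0 + 140.4 + 241.0 - 127.2 = 79.2
Current account = 555.3 + 613.9 + 310.2 + 79.2 = 1558.6
(Excluded from the current account — financial account: foreign purchases of equities on the domestic stock exchange 594.8, inward foreign direct investment in the manufacturing sector 1125.2, increase in resident deposits held at foreign banks 488.8, purchases of foreign government bonds by domestic residents 1860.4; capital account: acquisition of foreign patents and trademarks (non-produced assets) 223.1.)

1558.6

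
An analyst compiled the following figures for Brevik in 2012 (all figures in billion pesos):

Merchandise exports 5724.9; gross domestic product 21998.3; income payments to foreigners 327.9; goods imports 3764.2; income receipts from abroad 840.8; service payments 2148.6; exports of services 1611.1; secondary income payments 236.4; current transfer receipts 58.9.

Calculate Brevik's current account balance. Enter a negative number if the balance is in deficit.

1758.6

Goods balance = 5724.9 - 3764.2 = 1960.7
Services balance = 1611.1 - 2148.6 = -537.5
Trade balance (goods + services) = 1960.7 + (-537.5) = 1423.2
Net primary income = 840.8 - 327.9 = 512.9
Net secondary income = 58.9 - 236.4 = -177.5
Current account = 1423.2 + 512.9 + (-177.5) = 1758.6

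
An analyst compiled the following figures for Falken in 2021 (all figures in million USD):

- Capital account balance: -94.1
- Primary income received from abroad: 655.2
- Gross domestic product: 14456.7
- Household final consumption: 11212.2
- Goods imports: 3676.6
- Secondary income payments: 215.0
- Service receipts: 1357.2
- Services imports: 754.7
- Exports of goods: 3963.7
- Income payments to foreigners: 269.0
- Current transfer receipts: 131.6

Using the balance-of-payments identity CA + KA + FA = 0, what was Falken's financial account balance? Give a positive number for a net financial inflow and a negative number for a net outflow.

Goods balance = 3963.7 - 3676.6 = 287.1
Services balance = 1357.2 - 754.7 = 602.5
Trade balance (goods + services) = 287.1 + 602.5 = 889.6
Net primary income = 655.2 - 269.0 = 386.2
Net secondary income = 131.6 - 215.0 = -83.4
Current account = 889.6 + 386.2 + (-83.4) = 1192.4
Financial account = -(1192.4 + (-94.1)) = -1098.3

-1098.3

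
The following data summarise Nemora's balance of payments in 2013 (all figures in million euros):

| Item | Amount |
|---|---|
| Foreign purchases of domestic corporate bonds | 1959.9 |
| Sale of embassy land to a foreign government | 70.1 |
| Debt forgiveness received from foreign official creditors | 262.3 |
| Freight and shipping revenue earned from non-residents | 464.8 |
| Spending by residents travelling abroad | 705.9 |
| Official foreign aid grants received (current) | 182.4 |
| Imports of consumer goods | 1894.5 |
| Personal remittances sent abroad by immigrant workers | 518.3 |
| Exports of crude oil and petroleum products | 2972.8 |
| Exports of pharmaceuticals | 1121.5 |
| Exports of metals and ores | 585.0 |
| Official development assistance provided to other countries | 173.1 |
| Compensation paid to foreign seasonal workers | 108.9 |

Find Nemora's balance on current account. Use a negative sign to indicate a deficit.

1925.8

Goods: 585.0 + 1121.5 + 2972.8 - 1894.5 = 2784.8
Services: 464.8 - 705.9 = -241.1
Primary income: -108.9
Secondary income: 182.4 - 518.3 - 173.1 = -509.0
Current account = 2784.8 + (-241.1) + (-108.9) + (-509.0) = 1925.8
(Excluded from the current account — financial account: foreign purchases of domestic corporate bonds 1959.9; capital account: sale of embassy land to a foreign government 70.1, debt forgiveness received from foreign official creditors 262.3.)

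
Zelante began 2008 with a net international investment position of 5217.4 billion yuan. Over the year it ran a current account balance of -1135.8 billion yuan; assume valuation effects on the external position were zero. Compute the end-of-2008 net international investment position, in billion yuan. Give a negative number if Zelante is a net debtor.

With no valuation effects, change in NIIP = current account = -1135.8
End-of-year NIIP = 5217.4 + (-1135.8) = 4081.6

4081.6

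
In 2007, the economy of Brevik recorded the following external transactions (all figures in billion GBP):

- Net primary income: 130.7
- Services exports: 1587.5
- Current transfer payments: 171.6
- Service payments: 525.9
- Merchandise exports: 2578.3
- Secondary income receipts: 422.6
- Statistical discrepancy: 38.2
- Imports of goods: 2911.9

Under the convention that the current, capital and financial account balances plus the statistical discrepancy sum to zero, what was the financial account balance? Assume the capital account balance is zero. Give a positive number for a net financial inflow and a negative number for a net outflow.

-1147.9

Goods balance = 2578.3 - 2911.9 = -333.6
Services balance = 1587.5 - 525.9 = 1061.6
Trade balance (goods + services) = -333.6 + 1061.6 = 728.0
Net primary income = 130.7
Net secondary income = 422.6 - 171.6 = 251.0
Current account = 728.0 + 130.7 + 251.0 = 1109.7
Financial account = -(1109.7 + 38.2) = -1147.9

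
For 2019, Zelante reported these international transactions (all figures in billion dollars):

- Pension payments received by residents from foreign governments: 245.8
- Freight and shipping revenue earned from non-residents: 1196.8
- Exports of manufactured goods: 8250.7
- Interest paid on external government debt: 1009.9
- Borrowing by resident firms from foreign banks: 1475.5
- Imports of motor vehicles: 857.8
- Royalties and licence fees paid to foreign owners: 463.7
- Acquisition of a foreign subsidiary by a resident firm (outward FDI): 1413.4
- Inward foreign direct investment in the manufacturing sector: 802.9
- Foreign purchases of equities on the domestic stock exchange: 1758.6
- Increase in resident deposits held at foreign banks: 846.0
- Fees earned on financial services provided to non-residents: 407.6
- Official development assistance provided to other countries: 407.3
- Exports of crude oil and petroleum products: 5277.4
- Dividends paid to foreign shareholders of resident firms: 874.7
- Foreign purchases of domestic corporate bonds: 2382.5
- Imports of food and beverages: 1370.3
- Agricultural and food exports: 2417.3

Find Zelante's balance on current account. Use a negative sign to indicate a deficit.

12811.9

Goods: -1370.3 - 857.8 + 5277.4 + 8250.7 + 2417.3 = 13717.3
Services: 407.6 + 1196.8 - 463.7 = 1140.7
Primary income: -874.7 - 1009.9 = -1884.6
Secondary income: -407.3 + 245.8 = -161.5
Current account = 13717.3 + 1140.7 + (-1884.6) + (-161.5) = 12811.9
(Excluded from the current account — financial account: borrowing by resident firms from foreign banks 1475.5, acquisition of a foreign subsidiary by a resident firm (outward FDI) 1413.4, inward foreign direct investment in the manufacturing sector 802.9, foreign purchases of equities on the domestic stock exchange 1758.6, increase in resident deposits held at foreign banks 846.0, foreign purchases of domestic corporate bonds 2382.5.)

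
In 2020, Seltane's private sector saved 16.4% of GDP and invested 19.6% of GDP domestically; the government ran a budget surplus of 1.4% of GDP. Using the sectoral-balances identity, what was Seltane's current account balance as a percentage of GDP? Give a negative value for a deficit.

By the sectoral-balances identity, CA = (S_private - I) + (T - G).
Private balance = 16.4 - 19.6 = -3.2
Government balance (T - G) = 1.4
CA = -3.2 + 1.4 = -1.8

-1.8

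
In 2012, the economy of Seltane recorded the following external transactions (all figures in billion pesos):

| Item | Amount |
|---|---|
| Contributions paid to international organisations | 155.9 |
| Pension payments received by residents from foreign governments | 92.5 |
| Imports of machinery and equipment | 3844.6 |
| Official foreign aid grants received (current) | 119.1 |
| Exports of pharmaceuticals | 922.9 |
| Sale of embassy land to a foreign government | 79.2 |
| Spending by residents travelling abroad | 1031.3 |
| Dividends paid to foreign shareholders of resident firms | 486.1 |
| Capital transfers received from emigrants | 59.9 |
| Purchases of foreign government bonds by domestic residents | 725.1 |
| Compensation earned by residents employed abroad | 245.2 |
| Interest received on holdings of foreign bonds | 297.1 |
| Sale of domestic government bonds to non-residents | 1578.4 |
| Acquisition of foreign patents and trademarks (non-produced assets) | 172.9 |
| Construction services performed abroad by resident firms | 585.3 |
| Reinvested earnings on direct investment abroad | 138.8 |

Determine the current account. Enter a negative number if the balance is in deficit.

-3117.0

Goods: 922.9 - 3844.6 = -2921.7
Services: -1031.3 + 585.3 = -446.0
Primary income: 245.2 + 297.1 + 138.8 - 486.1 = 195.0
Secondary income: 119.1 - 155.9 + 92.5 = 55.7
Current account = (-2921.7) + (-446.0) + 195.0 + 55.7 = -3117.0
(Excluded from the current account — capital account: sale of embassy land to a foreign government 79.2, capital transfers received from emigrants 59.9, acquisition of foreign patents and trademarks (non-produced assets) 172.9; financial account: purchases of foreign government bonds by domestic residents 725.1, sale of domestic government bonds to non-residents 1578.4.)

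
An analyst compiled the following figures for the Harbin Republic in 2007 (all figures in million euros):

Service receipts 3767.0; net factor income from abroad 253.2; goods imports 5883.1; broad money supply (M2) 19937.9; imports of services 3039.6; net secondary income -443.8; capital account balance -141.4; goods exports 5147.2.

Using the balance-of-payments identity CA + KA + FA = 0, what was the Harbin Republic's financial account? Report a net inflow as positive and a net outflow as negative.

Goods balance = 5147.2 - 5883.1 = -735.9
Services balance = 3767.0 - 3039.6 = 727.4
Trade balance (goods + services) = -735.9 + 727.4 = -8.5
Net primary income = 253.2
Net secondary income = -443.8
Current account = -8.5 + 253.2 + (-443.8) = -199.1
Financial account = -(-199.1 + (-141.4)) = 340.5

340.5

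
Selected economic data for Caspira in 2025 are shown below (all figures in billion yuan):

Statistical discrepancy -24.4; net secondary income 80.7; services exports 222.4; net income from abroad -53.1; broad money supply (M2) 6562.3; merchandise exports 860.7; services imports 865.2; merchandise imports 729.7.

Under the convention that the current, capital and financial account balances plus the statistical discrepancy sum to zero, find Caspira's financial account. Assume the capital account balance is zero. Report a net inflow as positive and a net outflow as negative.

Goods balance = 860.7 - 729.7 = 131.0
Services balance = 222.4 - 865.2 = -642.8
Trade balance (goods + services) = 131.0 + (-642.8) = -511.8
Net primary income = -53.1
Net secondary income = 80.7
Current account = -511.8 + (-53.1) + 80.7 = -484.2
Financial account = -(-484.2 + (-24.4)) = 508.6

508.6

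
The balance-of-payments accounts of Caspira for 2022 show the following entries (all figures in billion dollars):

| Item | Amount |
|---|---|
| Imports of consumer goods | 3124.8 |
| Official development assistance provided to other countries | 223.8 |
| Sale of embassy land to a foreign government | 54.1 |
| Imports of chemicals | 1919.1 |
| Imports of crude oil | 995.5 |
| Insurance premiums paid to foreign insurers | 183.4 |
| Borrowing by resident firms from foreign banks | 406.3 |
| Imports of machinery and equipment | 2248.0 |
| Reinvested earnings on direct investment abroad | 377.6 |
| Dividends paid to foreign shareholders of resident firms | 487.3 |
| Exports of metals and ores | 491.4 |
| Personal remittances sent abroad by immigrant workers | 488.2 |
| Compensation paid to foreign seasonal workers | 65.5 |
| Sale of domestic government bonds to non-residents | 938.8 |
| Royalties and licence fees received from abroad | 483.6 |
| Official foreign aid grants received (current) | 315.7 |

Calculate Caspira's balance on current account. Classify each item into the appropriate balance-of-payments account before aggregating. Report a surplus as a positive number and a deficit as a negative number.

Goods: -1919.1 - 3124.8 - 995.5 - 2248.0 + 491.4 = -7796.0
Services: 483.6 - 183.4 = 300.2
Primary income: -487.3 - 65.5 + 377.6 = -175.2
Secondary income: -488.2 - 223.8 + 315.7 = -396.3
Current account = (-7796.0) + 300.2 + (-175.2) + (-396.3) = -8067.3
(Excluded from the current account — capital account: sale of embassy land to a foreign government 54.1; financial account: borrowing by resident firms from foreign banks 406.3, sale of domestic government bonds to non-residents 938.8.)

-8067.3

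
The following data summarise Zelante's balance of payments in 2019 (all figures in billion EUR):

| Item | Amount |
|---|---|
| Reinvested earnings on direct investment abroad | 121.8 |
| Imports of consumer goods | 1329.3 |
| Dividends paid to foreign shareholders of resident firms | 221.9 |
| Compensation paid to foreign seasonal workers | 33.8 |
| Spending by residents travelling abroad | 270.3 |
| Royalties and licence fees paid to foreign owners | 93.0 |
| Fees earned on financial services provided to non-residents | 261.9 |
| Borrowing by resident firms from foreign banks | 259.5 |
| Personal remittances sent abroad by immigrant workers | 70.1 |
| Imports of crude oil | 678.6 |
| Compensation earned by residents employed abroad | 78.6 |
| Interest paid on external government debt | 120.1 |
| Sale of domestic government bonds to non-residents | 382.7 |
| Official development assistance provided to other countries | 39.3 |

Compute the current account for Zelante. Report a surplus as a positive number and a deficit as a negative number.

-2394.1

Goods: -678.6 - 1329.3 = -2007.9
Services: -93.0 + 261.9 - 270.3 = -101.4
Primary income: -221.9 - 33.8 + 78.6 - 120.1 + 121.8 = -175.4
Secondary income: -39.3 - 70.1 = -109.4
Current account = (-2007.9) + (-101.4) + (-175.4) + (-109.4) = -2394.1
(Excluded from the current account — financial account: borrowing by resident firms from foreign banks 259.5, sale of domestic government bonds to non-residents 382.7.)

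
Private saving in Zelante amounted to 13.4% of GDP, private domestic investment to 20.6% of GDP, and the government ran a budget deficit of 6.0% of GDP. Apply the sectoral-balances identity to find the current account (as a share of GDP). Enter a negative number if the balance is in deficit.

-13.2

By the sectoral-balances identity, CA = (S_private - I) + (T - G).
Private balance = 13.4 - 20.6 = -7.2
Government balance (T - G) = -6.0
CA = -7.2 + (-6.0) = -13.2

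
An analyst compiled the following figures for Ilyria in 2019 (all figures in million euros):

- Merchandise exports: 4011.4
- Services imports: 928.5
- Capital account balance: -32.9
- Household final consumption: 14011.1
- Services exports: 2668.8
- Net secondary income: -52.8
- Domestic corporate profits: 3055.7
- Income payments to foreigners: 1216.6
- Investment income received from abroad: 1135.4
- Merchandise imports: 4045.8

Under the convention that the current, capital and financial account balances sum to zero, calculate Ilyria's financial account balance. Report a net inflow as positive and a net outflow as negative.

Goods balance = 4011.4 - 4045.8 = -34.4
Services balance = 2668.8 - 928.5 = 1740.3
Trade balance (goods + services) = -34.4 + 1740.3 = 1705.9
Net primary income = 1135.4 - 1216.6 = -81.2
Net secondary income = -52.8
Current account = 1705.9 + (-81.2) + (-52.8) = 1571.9
Financial account = -(1571.9 + (-32.9)) = -1539.0

-1539.0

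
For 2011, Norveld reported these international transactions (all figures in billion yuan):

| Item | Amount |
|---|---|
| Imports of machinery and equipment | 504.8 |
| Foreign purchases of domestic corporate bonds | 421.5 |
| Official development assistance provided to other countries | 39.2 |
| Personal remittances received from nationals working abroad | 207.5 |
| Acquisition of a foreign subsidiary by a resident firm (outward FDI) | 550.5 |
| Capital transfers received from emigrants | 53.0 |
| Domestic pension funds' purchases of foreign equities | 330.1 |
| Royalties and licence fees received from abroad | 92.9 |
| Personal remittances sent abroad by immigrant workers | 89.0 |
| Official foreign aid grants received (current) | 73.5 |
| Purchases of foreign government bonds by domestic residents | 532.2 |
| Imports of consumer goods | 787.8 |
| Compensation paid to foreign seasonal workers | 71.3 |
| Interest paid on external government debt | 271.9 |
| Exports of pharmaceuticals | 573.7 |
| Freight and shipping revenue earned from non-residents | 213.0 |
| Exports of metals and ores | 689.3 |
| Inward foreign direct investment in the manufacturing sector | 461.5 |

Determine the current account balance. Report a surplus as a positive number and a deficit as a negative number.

Goods: -504.8 + 573.7 + 689.3 - 787.8 = -29.6
Services: 213.0 + 92.9 = 305.9
Primary income: -71.3 - 271.9 = -343.2
Secondary income: 207.5 - 39.2 + 73.5 - 89.0 = 152.8
Current account = (-29.6) + 305.9 + (-343.2) + 152.8 = 85.9
(Excluded from the current account — financial account: foreign purchases of domestic corporate bonds 421.5, acquisition of a foreign subsidiary by a resident firm (outward FDI) 550.5, domestic pension funds' purchases of foreign equities 330.1, purchases of foreign government bonds by domestic residents 532.2, inward foreign direct investment in the manufacturing sector 461.5; capital account: capital transfers received from emigrants 53.0.)

85.9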